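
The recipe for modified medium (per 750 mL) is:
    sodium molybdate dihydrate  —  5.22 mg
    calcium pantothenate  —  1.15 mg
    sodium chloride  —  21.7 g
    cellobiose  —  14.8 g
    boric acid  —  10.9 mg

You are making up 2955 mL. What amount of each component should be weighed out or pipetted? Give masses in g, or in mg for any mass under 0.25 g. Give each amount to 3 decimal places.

sodium molybdate dihydrate 20.567 mg; calcium pantothenate 4.531 mg; sodium chloride 85.498 g; cellobiose 58.312 g; boric acid 42.946 mg

Ratio of target to recipe volume: 2955 / 750 = 3.94.
sodium molybdate dihydrate: 5.22 mg × (2955 mL / 750 mL) = 20.567 mg
calcium pantothenate: 1.15 mg × (2955 mL / 750 mL) = 4.531 mg
sodium chloride: 21.7 g × (2955 mL / 750 mL) = 85.498 g
cellobiose: 14.8 g × (2955 mL / 750 mL) = 58.312 g
boric acid: 10.9 mg × (2955 mL / 750 mL) = 42.946 mg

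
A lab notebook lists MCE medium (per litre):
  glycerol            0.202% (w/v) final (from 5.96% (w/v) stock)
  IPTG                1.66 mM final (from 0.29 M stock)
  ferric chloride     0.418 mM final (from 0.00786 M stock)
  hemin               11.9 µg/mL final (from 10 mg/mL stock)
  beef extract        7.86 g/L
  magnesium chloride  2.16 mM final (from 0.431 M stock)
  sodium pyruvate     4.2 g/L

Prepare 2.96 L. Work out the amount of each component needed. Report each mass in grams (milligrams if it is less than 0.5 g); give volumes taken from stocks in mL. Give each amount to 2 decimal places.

glycerol 100.32 mL; IPTG 16.94 mL; ferric chloride 157.41 mL; hemin 3.52 mL; beef extract 23.27 g; magnesium chloride 14.83 mL; sodium pyruvate 12.43 g

Scale factor relative to 1 L: 2.96.
glycerol: dilute stock: 0.202% ÷ 5.96% × 2960 mL = 100.32 mL
IPTG: dilute stock: 1.66 mM × 2960 mL ÷ 290 mM = 16.94 mL
ferric chloride: C1V1 = C2V2 → 0.418 mM × 2960 mL ÷ 7.86 mM = 157.41 mL
hemin: C1V1 = C2V2 → 11.9 µg/mL × 2960 mL ÷ 10000 µg/mL = 3.52 mL
beef extract: 7.86 g/L × 2.96 L = 23.27 g
magnesium chloride: V = C2·V2/C1 = 2.16 mM × 2960 mL ÷ 431 mM = 14.83 mL
sodium pyruvate: 4.2 g/L × 2.96 L = 12.43 g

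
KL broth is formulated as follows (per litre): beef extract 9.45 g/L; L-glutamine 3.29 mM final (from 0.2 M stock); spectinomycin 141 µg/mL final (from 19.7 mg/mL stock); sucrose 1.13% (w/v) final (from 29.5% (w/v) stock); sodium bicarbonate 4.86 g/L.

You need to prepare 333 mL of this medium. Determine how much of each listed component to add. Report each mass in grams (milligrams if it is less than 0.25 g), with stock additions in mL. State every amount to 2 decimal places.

Scale factor relative to 1 L: 0.333.
beef extract: 9.45 g/L × 0.333 L = 3.15 g
L-glutamine: V = C2·V2/C1 = 3.29 mM × 333 mL ÷ 200 mM = 5.48 mL
spectinomycin: dilute stock: 141 µg/mL × 333 mL ÷ 19700 µg/mL = 2.38 mL
sucrose: C1V1 = C2V2 → 1.13% ÷ 29.5% × 333 mL = 12.76 mL
sodium bicarbonate: 4.86 g/L × 0.333 L = 1.62 g

beef extract 3.15 g; L-glutamine 5.48 mL; spectinomycin 2.38 mL; sucrose 12.76 mL; sodium bicarbonate 1.62 g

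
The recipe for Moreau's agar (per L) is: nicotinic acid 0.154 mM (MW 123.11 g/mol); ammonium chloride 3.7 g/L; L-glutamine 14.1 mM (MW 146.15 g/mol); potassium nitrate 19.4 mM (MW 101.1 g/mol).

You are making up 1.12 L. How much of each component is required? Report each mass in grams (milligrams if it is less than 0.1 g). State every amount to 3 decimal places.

nicotinic acid 21.234 mg; ammonium chloride 4.144 g; L-glutamine 2.308 g; potassium nitrate 2.197 g

Working volume: 1.12 L.
nicotinic acid: 0.154 mmol/L × 123.11 mg/mmol × 1.12 L = 21.234 mg
ammonium chloride: 3.7 g/L × 1.12 L = 4.144 g
L-glutamine: 14.1 mmol/L × 146.15 g/mol × 1.12 L ÷ 1000 = 2.308 g
potassium nitrate: 19.4 mmol/L × 101.1 g/mol × 1.12 L ÷ 1000 = 2.197 g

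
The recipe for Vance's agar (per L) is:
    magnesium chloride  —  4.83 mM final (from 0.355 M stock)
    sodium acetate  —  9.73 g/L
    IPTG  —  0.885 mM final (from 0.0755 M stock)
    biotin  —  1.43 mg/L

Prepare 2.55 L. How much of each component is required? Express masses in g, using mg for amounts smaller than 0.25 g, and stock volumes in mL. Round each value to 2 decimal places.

magnesium chloride 34.69 mL; sodium acetate 24.81 g; IPTG 29.89 mL; biotin 3.65 mg

Scale factor relative to 1 L: 2.55.
magnesium chloride: C1V1 = C2V2 → 4.83 mM × 2550 mL ÷ 355 mM = 34.69 mL
sodium acetate: 9.73 g/L × 2.55 L = 24.81 g
IPTG: C1V1 = C2V2 → 0.885 mM × 2550 mL ÷ 75.5 mM = 29.89 mL
biotin: 1.43 mg/L × 2.55 L = 3.65 mg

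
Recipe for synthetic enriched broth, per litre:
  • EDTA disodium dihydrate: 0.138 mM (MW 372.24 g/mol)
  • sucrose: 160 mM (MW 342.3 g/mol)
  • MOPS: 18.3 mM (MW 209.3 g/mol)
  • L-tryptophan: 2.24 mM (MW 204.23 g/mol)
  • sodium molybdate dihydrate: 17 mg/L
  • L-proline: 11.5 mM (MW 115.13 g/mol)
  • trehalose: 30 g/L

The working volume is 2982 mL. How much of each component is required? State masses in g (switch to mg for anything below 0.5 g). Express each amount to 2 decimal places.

EDTA disodium dihydrate 153.18 mg; sucrose 163.32 g; MOPS 11.42 g; L-tryptophan 1.36 g; sodium molybdate dihydrate 50.69 mg; L-proline 3.95 g; trehalose 89.46 g

Target volume = 2982 mL = 2.982 L.
EDTA disodium dihydrate: 0.138 mmol/L × 372.24 mg/mmol × 2.982 L = 153.18 mg
sucrose: 160 mmol/L × 342.3 g/mol × 2.982 L ÷ 1000 = 163.32 g
MOPS: 18.3 mmol/L × 209.3 g/mol × 2.982 L ÷ 1000 = 11.42 g
L-tryptophan: 2.24 mmol/L × 204.23 g/mol × 2.982 L ÷ 1000 = 1.36 g
sodium molybdate dihydrate: 17 mg/L × 2.982 L = 50.69 mg
L-proline: 11.5 mmol/L × 115.13 g/mol × 2.982 L ÷ 1000 = 3.95 g
trehalose: 30 g/L × 2.982 L = 89.46 g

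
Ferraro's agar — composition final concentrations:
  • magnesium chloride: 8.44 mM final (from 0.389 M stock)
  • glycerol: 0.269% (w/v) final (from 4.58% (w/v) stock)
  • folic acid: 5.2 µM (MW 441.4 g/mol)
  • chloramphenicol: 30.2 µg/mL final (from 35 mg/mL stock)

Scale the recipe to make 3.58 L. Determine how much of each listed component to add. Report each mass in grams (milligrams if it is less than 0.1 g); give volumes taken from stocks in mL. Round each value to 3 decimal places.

Scale factor relative to 1 L: 3.58.
magnesium chloride: C1V1 = C2V2 → 8.44 mM × 3580 mL ÷ 389 mM = 77.674 mL
glycerol: V = C2·V2/C1 = 0.269% ÷ 4.58% × 3580 mL = 210.266 mL
folic acid: 5.2 µmol/L × 441.4 g/mol × 3.58 L ÷ 1000 = 8.217 mg
chloramphenicol: V = C2·V2/C1 = 30.2 µg/mL × 3580 mL ÷ 35000 µg/mL = 3.089 mL

magnesium chloride 77.674 mL; glycerol 210.266 mL; folic acid 8.217 mg; chloramphenicol 3.089 mL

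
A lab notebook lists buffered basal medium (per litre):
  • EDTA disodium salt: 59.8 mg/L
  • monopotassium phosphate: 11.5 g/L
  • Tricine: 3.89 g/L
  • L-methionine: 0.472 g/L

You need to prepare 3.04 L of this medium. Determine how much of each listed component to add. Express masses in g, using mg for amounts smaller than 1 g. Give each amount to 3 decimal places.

Scale factor relative to 1 L: 3.04.
EDTA disodium salt: 59.8 mg/L × 3.04 L = 181.792 mg
monopotassium phosphate: 11.5 g/L × 3.04 L = 34.960 g
Tricine: 3.89 g/L × 3.04 L = 11.826 g
L-methionine: 0.472 g/L × 3.04 L = 1.435 g

EDTA disodium salt 181.792 mg; monopotassium phosphate 34.960 g; Tricine 11.826 g; L-methionine 1.435 g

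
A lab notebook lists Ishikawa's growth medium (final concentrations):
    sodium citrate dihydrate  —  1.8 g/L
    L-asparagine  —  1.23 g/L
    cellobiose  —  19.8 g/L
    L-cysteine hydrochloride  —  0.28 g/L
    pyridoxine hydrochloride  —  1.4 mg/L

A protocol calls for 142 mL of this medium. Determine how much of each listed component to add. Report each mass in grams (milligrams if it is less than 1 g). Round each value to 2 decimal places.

Scale factor relative to 1 L: 0.142.
sodium citrate dihydrate: 1.8 g/L × 0.142 L = 0.2556 g = 255.60 mg
L-asparagine: 1.23 g/L × 0.142 L = 0.17466 g = 174.66 mg
cellobiose: 19.8 g/L × 0.142 L = 2.81 g
L-cysteine hydrochloride: 0.28 g/L × 0.142 L = 0.03976 g = 39.76 mg
pyridoxine hydrochloride: 1.4 mg/L × 0.142 L = 0.20 mg

sodium citrate dihydrate 255.60 mg; L-asparagine 174.66 mg; cellobiose 2.81 g; L-cysteine hydrochloride 39.76 mg; pyridoxine hydrochloride 0.20 mg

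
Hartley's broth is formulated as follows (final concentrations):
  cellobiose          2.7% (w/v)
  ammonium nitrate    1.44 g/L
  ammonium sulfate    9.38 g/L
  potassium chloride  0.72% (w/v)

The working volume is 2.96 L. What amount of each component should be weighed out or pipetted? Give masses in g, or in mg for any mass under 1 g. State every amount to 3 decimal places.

cellobiose 79.920 g; ammonium nitrate 4.262 g; ammonium sulfate 27.765 g; potassium chloride 21.312 g

Scale factor relative to 1 L: 2.96.
cellobiose: 2.7% w/v = 27 g/L → 27 × 2.96 L = 79.920 g
ammonium nitrate: 1.44 g/L × 2.96 L = 4.262 g
ammonium sulfate: 9.38 g/L × 2.96 L = 27.765 g
potassium chloride: 0.72 g per 100 mL × 2960 mL ÷ 100 = 21.312 g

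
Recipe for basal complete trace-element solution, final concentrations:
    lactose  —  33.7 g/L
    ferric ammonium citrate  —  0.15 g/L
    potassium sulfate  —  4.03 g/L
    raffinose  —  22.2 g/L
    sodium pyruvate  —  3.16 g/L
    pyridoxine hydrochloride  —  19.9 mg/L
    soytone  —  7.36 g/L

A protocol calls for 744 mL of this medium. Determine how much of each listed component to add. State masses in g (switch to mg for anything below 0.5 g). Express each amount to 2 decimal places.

lactose 25.07 g; ferric ammonium citrate 111.60 mg; potassium sulfate 3.00 g; raffinose 16.52 g; sodium pyruvate 2.35 g; pyridoxine hydrochloride 14.81 mg; soytone 5.48 g

Target volume = 744 mL = 0.744 L.
lactose: 33.7 g/L × 0.744 L = 25.07 g
ferric ammonium citrate: 0.15 g/L × 0.744 L = 0.1116 g = 111.60 mg
potassium sulfate: 4.03 g/L × 0.744 L = 3.00 g
raffinose: 22.2 g/L × 0.744 L = 16.52 g
sodium pyruvate: 3.16 g/L × 0.744 L = 2.35 g
pyridoxine hydrochloride: 19.9 mg/L × 0.744 L = 14.81 mg
soytone: 7.36 g/L × 0.744 L = 5.48 g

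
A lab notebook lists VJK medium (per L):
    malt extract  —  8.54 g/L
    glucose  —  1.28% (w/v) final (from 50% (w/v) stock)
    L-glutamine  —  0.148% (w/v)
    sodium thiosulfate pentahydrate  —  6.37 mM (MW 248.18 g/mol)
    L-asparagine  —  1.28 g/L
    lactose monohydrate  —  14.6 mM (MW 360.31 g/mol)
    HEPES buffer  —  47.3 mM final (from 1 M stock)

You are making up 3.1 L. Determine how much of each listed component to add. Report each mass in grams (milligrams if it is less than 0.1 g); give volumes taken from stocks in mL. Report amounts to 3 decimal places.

malt extract 26.474 g; glucose 79.360 mL; L-glutamine 4.588 g; sodium thiosulfate pentahydrate 4.901 g; L-asparagine 3.968 g; lactose monohydrate 16.308 g; HEPES buffer 146.630 mL

Scale factor relative to 1 L: 3.1.
malt extract: 8.54 g/L × 3.1 L = 26.474 g
glucose: C1V1 = C2V2 → 1.28% ÷ 50% × 3100 mL = 79.360 mL
L-glutamine: 0.148% w/v = 1.48 g/L → 1.48 × 3.1 L = 4.588 g
sodium thiosulfate pentahydrate: 6.37 mmol/L × 248.18 g/mol × 3.1 L ÷ 1000 = 4.901 g
L-asparagine: 1.28 g/L × 3.1 L = 3.968 g
lactose monohydrate: 14.6 mmol/L × 360.31 g/mol × 3.1 L ÷ 1000 = 16.308 g
HEPES buffer: dilute stock: 47.3 mM × 3100 mL ÷ 1000 mM = 146.630 mL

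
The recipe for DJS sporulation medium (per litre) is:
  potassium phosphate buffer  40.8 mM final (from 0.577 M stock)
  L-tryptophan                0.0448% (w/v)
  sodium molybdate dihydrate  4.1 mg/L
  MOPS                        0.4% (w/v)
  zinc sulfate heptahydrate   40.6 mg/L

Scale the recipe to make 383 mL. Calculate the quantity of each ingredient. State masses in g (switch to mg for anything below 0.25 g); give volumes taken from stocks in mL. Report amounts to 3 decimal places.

potassium phosphate buffer 27.082 mL; L-tryptophan 171.584 mg; sodium molybdate dihydrate 1.570 mg; MOPS 1.532 g; zinc sulfate heptahydrate 15.550 mg

Scale factor relative to 1 L: 0.383.
potassium phosphate buffer: dilute stock: 40.8 mM × 383 mL ÷ 577 mM = 27.082 mL
L-tryptophan: 0.0448 g per 100 mL × 383 mL ÷ 100 = 0.171584 g = 171.584 mg
sodium molybdate dihydrate: 4.1 mg/L × 0.383 L = 1.570 mg
MOPS: 0.4 g per 100 mL × 383 mL ÷ 100 = 1.532 g
zinc sulfate heptahydrate: 40.6 mg/L × 0.383 L = 15.550 mg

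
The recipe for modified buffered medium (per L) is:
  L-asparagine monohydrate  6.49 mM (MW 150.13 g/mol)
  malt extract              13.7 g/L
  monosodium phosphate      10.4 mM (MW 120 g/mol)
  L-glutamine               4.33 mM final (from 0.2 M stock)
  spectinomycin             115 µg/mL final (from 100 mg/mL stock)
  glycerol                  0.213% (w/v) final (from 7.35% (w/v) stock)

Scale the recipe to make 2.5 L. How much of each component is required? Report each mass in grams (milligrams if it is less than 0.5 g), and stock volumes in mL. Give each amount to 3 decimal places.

Working volume: 2.5 L.
L-asparagine monohydrate: 6.49 mmol/L × 150.13 g/mol × 2.5 L ÷ 1000 = 2.436 g
malt extract: 13.7 g/L × 2.5 L = 34.250 g
monosodium phosphate: 10.4 mmol/L × 120 g/mol × 2.5 L ÷ 1000 = 3.120 g
L-glutamine: V = C2·V2/C1 = 4.33 mM × 2500 mL ÷ 200 mM = 54.125 mL
spectinomycin: dilute stock: 115 µg/mL × 2500 mL ÷ 100000 µg/mL = 2.875 mL
glycerol: dilute stock: 0.213% ÷ 7.35% × 2500 mL = 72.449 mL

L-asparagine monohydrate 2.436 g; malt extract 34.250 g; monosodium phosphate 3.120 g; L-glutamine 54.125 mL; spectinomycin 2.875 mL; glycerol 72.449 mL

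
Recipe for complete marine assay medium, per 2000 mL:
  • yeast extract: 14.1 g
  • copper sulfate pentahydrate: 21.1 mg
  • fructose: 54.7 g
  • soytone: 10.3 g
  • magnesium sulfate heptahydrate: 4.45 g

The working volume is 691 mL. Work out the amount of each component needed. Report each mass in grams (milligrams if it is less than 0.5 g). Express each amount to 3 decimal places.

Scale factor = 691 mL / 2000 mL = 0.3455.
yeast extract: 14.1 g × (691 mL / 2000 mL) = 4.872 g
copper sulfate pentahydrate: 21.1 mg × (691 mL / 2000 mL) = 7.290 mg
fructose: 54.7 g × (691 mL / 2000 mL) = 18.899 g
soytone: 10.3 g × (691 mL / 2000 mL) = 3.559 g
magnesium sulfate heptahydrate: 4.45 g × (691 mL / 2000 mL) = 1.537 g

yeast extract 4.872 g; copper sulfate pentahydrate 7.290 mg; fructose 18.899 g; soytone 3.559 g; magnesium sulfate heptahydrate 1.537 g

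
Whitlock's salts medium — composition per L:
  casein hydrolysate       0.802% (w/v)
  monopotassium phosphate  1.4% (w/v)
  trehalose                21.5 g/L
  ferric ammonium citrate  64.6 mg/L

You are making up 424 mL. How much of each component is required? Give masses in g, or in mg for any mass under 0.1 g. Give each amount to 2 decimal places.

casein hydrolysate 3.40 g; monopotassium phosphate 5.94 g; trehalose 9.12 g; ferric ammonium citrate 27.39 mg

Target volume = 424 mL = 0.424 L.
casein hydrolysate: 0.802% w/v = 8.02 g/L → 8.02 × 0.424 L = 3.40 g
monopotassium phosphate: 1.4% w/v = 14 g/L → 14 × 0.424 L = 5.94 g
trehalose: 21.5 g/L × 0.424 L = 9.12 g
ferric ammonium citrate: 64.6 mg/L × 0.424 L = 27.39 mg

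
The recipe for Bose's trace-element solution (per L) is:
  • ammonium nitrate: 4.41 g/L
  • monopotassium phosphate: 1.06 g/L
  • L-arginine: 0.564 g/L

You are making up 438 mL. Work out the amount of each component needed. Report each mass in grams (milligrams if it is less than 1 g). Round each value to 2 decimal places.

ammonium nitrate 1.93 g; monopotassium phosphate 464.28 mg; L-arginine 247.03 mg

Target volume = 438 mL = 0.438 L.
ammonium nitrate: 4.41 g/L × 0.438 L = 1.93 g
monopotassium phosphate: 1.06 g/L × 0.438 L = 0.46428 g = 464.28 mg
L-arginine: 0.564 g/L × 0.438 L = 0.247032 g = 247.03 mg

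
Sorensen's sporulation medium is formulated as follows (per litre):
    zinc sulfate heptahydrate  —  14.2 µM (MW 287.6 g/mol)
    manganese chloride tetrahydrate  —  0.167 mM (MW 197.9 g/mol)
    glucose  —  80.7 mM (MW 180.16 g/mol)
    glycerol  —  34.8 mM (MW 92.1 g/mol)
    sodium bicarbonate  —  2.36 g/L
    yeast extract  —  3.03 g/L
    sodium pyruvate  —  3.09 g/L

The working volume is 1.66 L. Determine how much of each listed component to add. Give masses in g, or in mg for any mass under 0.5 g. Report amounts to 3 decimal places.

Working volume: 1.66 L.
zinc sulfate heptahydrate: 14.2 µmol/L × 287.6 g/mol × 1.66 L ÷ 1000 = 6.779 mg
manganese chloride tetrahydrate: 0.167 mmol/L × 197.9 mg/mmol × 1.66 L = 54.862 mg
glucose: 80.7 mmol/L × 180.16 g/mol × 1.66 L ÷ 1000 = 24.135 g
glycerol: 34.8 mmol/L × 92.1 g/mol × 1.66 L ÷ 1000 = 5.320 g
sodium bicarbonate: 2.36 g/L × 1.66 L = 3.918 g
yeast extract: 3.03 g/L × 1.66 L = 5.030 g
sodium pyruvate: 3.09 g/L × 1.66 L = 5.129 g

zinc sulfate heptahydrate 6.779 mg; manganese chloride tetrahydrate 54.862 mg; glucose 24.135 g; glycerol 5.320 g; sodium bicarbonate 3.918 g; yeast extract 5.030 g; sodium pyruvate 5.129 g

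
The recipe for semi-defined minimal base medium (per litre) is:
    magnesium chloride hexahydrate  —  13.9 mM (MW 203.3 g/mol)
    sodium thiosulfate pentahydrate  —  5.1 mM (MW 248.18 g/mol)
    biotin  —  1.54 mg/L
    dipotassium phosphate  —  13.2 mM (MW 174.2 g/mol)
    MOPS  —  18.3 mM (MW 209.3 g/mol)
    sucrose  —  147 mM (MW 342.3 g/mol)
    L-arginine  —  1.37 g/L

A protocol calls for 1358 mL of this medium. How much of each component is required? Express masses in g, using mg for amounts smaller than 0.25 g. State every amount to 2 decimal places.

magnesium chloride hexahydrate 3.84 g; sodium thiosulfate pentahydrate 1.72 g; biotin 2.09 mg; dipotassium phosphate 3.12 g; MOPS 5.20 g; sucrose 68.33 g; L-arginine 1.86 g

Target volume = 1358 mL = 1.358 L.
magnesium chloride hexahydrate: 13.9 mmol/L × 203.3 g/mol × 1.358 L ÷ 1000 = 3.84 g
sodium thiosulfate pentahydrate: 5.1 mmol/L × 248.18 g/mol × 1.358 L ÷ 1000 = 1.72 g
biotin: 1.54 mg/L × 1.358 L = 2.09 mg
dipotassium phosphate: 13.2 mmol/L × 174.2 g/mol × 1.358 L ÷ 1000 = 3.12 g
MOPS: 18.3 mmol/L × 209.3 g/mol × 1.358 L ÷ 1000 = 5.20 g
sucrose: 147 mmol/L × 342.3 g/mol × 1.358 L ÷ 1000 = 68.33 g
L-arginine: 1.37 g/L × 1.358 L = 1.86 g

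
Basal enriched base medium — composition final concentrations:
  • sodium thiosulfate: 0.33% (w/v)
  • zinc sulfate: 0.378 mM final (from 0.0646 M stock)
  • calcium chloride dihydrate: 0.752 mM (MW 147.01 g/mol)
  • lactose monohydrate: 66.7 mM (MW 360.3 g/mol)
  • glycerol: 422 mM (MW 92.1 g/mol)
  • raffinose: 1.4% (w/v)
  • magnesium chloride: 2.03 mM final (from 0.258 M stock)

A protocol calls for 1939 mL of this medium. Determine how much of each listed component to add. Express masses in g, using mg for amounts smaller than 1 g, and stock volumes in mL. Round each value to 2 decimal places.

sodium thiosulfate 6.40 g; zinc sulfate 11.35 mL; calcium chloride dihydrate 214.36 mg; lactose monohydrate 46.60 g; glycerol 75.36 g; raffinose 27.15 g; magnesium chloride 15.26 mL

Scale factor relative to 1 L: 1.939.
sodium thiosulfate: 0.33 g per 100 mL × 1939 mL ÷ 100 = 6.40 g
zinc sulfate: V = C2·V2/C1 = 0.378 mM × 1939 mL ÷ 64.6 mM = 11.35 mL
calcium chloride dihydrate: 0.752 mmol/L × 147.01 mg/mmol × 1.939 L = 214.36 mg
lactose monohydrate: 66.7 mmol/L × 360.3 g/mol × 1.939 L ÷ 1000 = 46.60 g
glycerol: 422 mmol/L × 92.1 g/mol × 1.939 L ÷ 1000 = 75.36 g
raffinose: 1.4 g per 100 mL × 1939 mL ÷ 100 = 27.15 g
magnesium chloride: dilute stock: 2.03 mM × 1939 mL ÷ 258 mM = 15.26 mL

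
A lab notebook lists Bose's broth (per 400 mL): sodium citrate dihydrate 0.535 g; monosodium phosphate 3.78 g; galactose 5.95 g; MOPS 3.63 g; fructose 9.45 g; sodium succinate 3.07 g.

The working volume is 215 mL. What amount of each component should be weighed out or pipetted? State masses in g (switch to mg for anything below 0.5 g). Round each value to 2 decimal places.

sodium citrate dihydrate 287.56 mg; monosodium phosphate 2.03 g; galactose 3.20 g; MOPS 1.95 g; fructose 5.08 g; sodium succinate 1.65 g

Ratio of target to recipe volume: 215 / 400 = 0.5375.
sodium citrate dihydrate: 0.535 g × (215 mL / 400 mL) = 0.287562 g = 287.56 mg
monosodium phosphate: 3.78 g × (215 mL / 400 mL) = 2.03 g
galactose: 5.95 g × (215 mL / 400 mL) = 3.20 g
MOPS: 3.63 g × (215 mL / 400 mL) = 1.95 g
fructose: 9.45 g × (215 mL / 400 mL) = 5.08 g
sodium succinate: 3.07 g × (215 mL / 400 mL) = 1.65 g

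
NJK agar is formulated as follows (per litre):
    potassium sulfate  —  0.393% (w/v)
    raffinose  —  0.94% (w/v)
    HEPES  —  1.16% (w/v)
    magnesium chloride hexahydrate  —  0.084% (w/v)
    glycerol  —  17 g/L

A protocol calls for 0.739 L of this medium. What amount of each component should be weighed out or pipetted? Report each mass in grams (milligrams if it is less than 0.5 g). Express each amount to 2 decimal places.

potassium sulfate 2.90 g; raffinose 6.95 g; HEPES 8.57 g; magnesium chloride hexahydrate 0.62 g; glycerol 12.56 g

Working volume: 0.739 L.
potassium sulfate: 0.393 g per 100 mL × 739 mL ÷ 100 = 2.90 g
raffinose: 0.94 g per 100 mL × 739 mL ÷ 100 = 6.95 g
HEPES: 1.16% w/v = 11.6 g/L → 11.6 × 0.739 L = 8.57 g
magnesium chloride hexahydrate: 0.084 g per 100 mL × 739 mL ÷ 100 = 0.62 g
glycerol: 17 g/L × 0.739 L = 12.56 g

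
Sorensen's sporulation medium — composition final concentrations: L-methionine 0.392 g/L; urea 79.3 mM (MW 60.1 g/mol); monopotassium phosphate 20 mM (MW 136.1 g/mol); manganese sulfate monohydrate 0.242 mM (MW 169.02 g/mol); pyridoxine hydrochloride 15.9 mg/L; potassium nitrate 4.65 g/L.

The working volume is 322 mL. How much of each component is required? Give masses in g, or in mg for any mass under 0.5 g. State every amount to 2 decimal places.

Scale factor relative to 1 L: 0.322.
L-methionine: 0.392 g/L × 0.322 L = 0.126224 g = 126.22 mg
urea: 79.3 mmol/L × 60.1 g/mol × 0.322 L ÷ 1000 = 1.53 g
monopotassium phosphate: 20 mmol/L × 136.1 g/mol × 0.322 L ÷ 1000 = 0.88 g
manganese sulfate monohydrate: 0.242 mmol/L × 169.02 mg/mmol × 0.322 L = 13.17 mg
pyridoxine hydrochloride: 15.9 mg/L × 0.322 L = 5.12 mg
potassium nitrate: 4.65 g/L × 0.322 L = 1.50 g

L-methionine 126.22 mg; urea 1.53 g; monopotassium phosphate 0.88 g; manganese sulfate monohydrate 13.17 mg; pyridoxine hydrochloride 5.12 mg; potassium nitrate 1.50 g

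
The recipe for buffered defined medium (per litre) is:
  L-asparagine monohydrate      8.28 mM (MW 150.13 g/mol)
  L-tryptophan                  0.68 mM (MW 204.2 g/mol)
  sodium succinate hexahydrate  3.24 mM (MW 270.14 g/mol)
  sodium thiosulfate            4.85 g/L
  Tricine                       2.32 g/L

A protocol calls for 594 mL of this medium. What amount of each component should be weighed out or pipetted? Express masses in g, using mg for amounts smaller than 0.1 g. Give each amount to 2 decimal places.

L-asparagine monohydrate 0.74 g; L-tryptophan 82.48 mg; sodium succinate hexahydrate 0.52 g; sodium thiosulfate 2.88 g; Tricine 1.38 g

Working volume: 594 mL = 0.594 L.
L-asparagine monohydrate: 8.28 mmol/L × 150.13 g/mol × 0.594 L ÷ 1000 = 0.74 g
L-tryptophan: 0.68 mmol/L × 204.2 mg/mmol × 0.594 L = 82.48 mg
sodium succinate hexahydrate: 3.24 mmol/L × 270.14 g/mol × 0.594 L ÷ 1000 = 0.52 g
sodium thiosulfate: 4.85 g/L × 0.594 L = 2.88 g
Tricine: 2.32 g/L × 0.594 L = 1.38 g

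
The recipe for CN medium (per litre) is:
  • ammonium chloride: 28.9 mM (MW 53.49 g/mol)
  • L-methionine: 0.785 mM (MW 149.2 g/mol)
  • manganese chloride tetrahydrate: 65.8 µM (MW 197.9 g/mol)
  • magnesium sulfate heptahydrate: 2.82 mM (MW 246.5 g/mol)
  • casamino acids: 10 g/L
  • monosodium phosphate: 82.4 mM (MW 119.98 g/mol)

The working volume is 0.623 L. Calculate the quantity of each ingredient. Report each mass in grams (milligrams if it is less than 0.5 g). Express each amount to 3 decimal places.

Working volume: 0.623 L.
ammonium chloride: 28.9 mmol/L × 53.49 g/mol × 0.623 L ÷ 1000 = 0.963 g
L-methionine: 0.785 mmol/L × 149.2 mg/mmol × 0.623 L = 72.967 mg
manganese chloride tetrahydrate: 65.8 µmol/L × 197.9 g/mol × 0.623 L ÷ 1000 = 8.113 mg
magnesium sulfate heptahydrate: 2.82 mmol/L × 246.5 mg/mmol × 0.623 L = 433.066 mg
casamino acids: 10 g/L × 0.623 L = 6.230 g
monosodium phosphate: 82.4 mmol/L × 119.98 g/mol × 0.623 L ÷ 1000 = 6.159 g

ammonium chloride 0.963 g; L-methionine 72.967 mg; manganese chloride tetrahydrate 8.113 mg; magnesium sulfate heptahydrate 433.066 mg; casamino acids 6.230 g; monosodium phosphate 6.159 g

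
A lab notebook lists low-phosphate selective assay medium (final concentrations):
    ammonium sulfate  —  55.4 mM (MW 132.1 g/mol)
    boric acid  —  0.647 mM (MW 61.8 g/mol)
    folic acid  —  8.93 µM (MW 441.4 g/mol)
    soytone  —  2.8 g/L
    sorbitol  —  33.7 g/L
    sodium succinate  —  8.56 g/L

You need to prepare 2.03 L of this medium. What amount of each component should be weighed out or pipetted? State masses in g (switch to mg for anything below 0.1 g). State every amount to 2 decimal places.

Scale factor relative to 1 L: 2.03.
ammonium sulfate: 55.4 mmol/L × 132.1 g/mol × 2.03 L ÷ 1000 = 14.86 g
boric acid: 0.647 mmol/L × 61.8 mg/mmol × 2.03 L = 81.17 mg
folic acid: 8.93 µmol/L × 441.4 g/mol × 2.03 L ÷ 1000 = 8.00 mg
soytone: 2.8 g/L × 2.03 L = 5.68 g
sorbitol: 33.7 g/L × 2.03 L = 68.41 g
sodium succinate: 8.56 g/L × 2.03 L = 17.38 g

ammonium sulfate 14.86 g; boric acid 81.17 mg; folic acid 8.00 mg; soytone 5.68 g; sorbitol 68.41 g; sodium succinate 17.38 g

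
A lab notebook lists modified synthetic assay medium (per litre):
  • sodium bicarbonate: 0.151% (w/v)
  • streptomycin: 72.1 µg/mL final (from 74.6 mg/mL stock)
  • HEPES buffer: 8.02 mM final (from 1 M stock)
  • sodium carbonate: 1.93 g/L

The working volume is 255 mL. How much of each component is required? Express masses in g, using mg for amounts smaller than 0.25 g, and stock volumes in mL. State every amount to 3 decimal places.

sodium bicarbonate 0.385 g; streptomycin 0.246 mL; HEPES buffer 2.045 mL; sodium carbonate 0.492 g

Scale factor relative to 1 L: 0.255.
sodium bicarbonate: 0.151 g per 100 mL × 255 mL ÷ 100 = 0.385 g
streptomycin: dilute stock: 72.1 µg/mL × 255 mL ÷ 74600 µg/mL = 0.246 mL
HEPES buffer: V = C2·V2/C1 = 8.02 mM × 255 mL ÷ 1000 mM = 2.045 mL
sodium carbonate: 1.93 g/L × 0.255 L = 0.492 g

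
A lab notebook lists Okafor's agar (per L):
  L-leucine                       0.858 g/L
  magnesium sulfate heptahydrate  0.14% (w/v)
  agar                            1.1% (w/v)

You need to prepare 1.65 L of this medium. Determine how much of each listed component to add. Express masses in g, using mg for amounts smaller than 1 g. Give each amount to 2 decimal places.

Scale factor relative to 1 L: 1.65.
L-leucine: 0.858 g/L × 1.65 L = 1.42 g
magnesium sulfate heptahydrate: 0.14% w/v = 1.4 g/L → 1.4 × 1.65 L = 2.31 g
agar: 1.1 g per 100 mL × 1650 mL ÷ 100 = 18.15 g

L-leucine 1.42 g; magnesium sulfate heptahydrate 2.31 g; agar 18.15 g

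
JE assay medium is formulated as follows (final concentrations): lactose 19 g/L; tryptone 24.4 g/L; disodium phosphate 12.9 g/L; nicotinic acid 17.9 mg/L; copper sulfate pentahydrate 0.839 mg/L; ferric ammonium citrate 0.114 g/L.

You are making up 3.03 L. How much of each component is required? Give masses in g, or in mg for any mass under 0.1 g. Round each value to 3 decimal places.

lactose 57.570 g; tryptone 73.932 g; disodium phosphate 39.087 g; nicotinic acid 54.237 mg; copper sulfate pentahydrate 2.542 mg; ferric ammonium citrate 0.345 g

Scale factor relative to 1 L: 3.03.
lactose: 19 g/L × 3.03 L = 57.570 g
tryptone: 24.4 g/L × 3.03 L = 73.932 g
disodium phosphate: 12.9 g/L × 3.03 L = 39.087 g
nicotinic acid: 17.9 mg/L × 3.03 L = 54.237 mg
copper sulfate pentahydrate: 0.839 mg/L × 3.03 L = 2.542 mg
ferric ammonium citrate: 0.114 g/L × 3.03 L = 0.345 g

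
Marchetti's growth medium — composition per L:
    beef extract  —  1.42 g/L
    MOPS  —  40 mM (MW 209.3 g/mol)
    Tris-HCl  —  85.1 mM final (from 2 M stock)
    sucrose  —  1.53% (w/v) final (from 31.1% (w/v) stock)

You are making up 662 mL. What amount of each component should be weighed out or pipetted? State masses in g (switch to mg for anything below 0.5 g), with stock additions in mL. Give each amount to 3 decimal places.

Scale factor relative to 1 L: 0.662.
beef extract: 1.42 g/L × 0.662 L = 0.940 g
MOPS: 40 mmol/L × 209.3 g/mol × 0.662 L ÷ 1000 = 5.542 g
Tris-HCl: C1V1 = C2V2 → 85.1 mM × 662 mL ÷ 2000 mM = 28.168 mL
sucrose: C1V1 = C2V2 → 1.53% ÷ 31.1% × 662 mL = 32.568 mL

beef extract 0.940 g; MOPS 5.542 g; Tris-HCl 28.168 mL; sucrose 32.568 mL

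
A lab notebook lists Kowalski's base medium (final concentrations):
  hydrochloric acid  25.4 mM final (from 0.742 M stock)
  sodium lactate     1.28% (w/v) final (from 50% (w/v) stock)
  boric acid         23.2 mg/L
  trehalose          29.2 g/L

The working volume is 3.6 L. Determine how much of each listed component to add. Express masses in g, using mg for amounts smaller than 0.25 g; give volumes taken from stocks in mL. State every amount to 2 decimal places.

Working volume: 3.6 L.
hydrochloric acid: dilute stock: 25.4 mM × 3600 mL ÷ 742 mM = 123.23 mL
sodium lactate: C1V1 = C2V2 → 1.28% ÷ 50% × 3600 mL = 92.16 mL
boric acid: 23.2 mg/L × 3.6 L = 83.52 mg
trehalose: 29.2 g/L × 3.6 L = 105.12 g

hydrochloric acid 123.23 mL; sodium lactate 92.16 mL; boric acid 83.52 mg; trehalose 105.12 g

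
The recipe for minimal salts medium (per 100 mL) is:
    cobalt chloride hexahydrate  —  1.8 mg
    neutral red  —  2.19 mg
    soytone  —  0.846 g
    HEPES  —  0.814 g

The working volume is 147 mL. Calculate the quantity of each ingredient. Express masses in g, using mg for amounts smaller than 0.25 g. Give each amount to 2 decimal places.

Scale factor = 147 mL / 100 mL = 1.47.
cobalt chloride hexahydrate: 1.8 mg × (147 mL / 100 mL) = 2.65 mg
neutral red: 2.19 mg × (147 mL / 100 mL) = 3.22 mg
soytone: 0.846 g × (147 mL / 100 mL) = 1.24 g
HEPES: 0.814 g × (147 mL / 100 mL) = 1.20 g

cobalt chloride hexahydrate 2.65 mg; neutral red 3.22 mg; soytone 1.24 g; HEPES 1.20 g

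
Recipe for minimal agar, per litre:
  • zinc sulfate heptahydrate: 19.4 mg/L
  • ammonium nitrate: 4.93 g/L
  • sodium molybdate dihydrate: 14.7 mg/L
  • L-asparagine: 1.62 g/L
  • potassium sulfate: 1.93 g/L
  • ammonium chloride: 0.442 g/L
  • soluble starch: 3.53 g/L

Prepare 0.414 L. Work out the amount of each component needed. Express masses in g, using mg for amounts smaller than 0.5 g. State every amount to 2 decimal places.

zinc sulfate heptahydrate 8.03 mg; ammonium nitrate 2.04 g; sodium molybdate dihydrate 6.09 mg; L-asparagine 0.67 g; potassium sulfate 0.80 g; ammonium chloride 182.99 mg; soluble starch 1.46 g

Working volume: 0.414 L.
zinc sulfate heptahydrate: 19.4 mg/L × 0.414 L = 8.03 mg
ammonium nitrate: 4.93 g/L × 0.414 L = 2.04 g
sodium molybdate dihydrate: 14.7 mg/L × 0.414 L = 6.09 mg
L-asparagine: 1.62 g/L × 0.414 L = 0.67 g
potassium sulfate: 1.93 g/L × 0.414 L = 0.80 g
ammonium chloride: 0.442 g/L × 0.414 L = 0.182988 g = 182.99 mg
soluble starch: 3.53 g/L × 0.414 L = 1.46 g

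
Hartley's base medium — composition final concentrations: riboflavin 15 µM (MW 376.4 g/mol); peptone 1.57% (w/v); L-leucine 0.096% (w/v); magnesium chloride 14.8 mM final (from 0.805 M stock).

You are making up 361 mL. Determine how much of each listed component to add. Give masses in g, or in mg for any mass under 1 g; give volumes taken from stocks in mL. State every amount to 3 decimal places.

riboflavin 2.038 mg; peptone 5.668 g; L-leucine 346.560 mg; magnesium chloride 6.637 mL

Working volume: 361 mL = 0.361 L.
riboflavin: 15 µmol/L × 376.4 g/mol × 0.361 L ÷ 1000 = 2.038 mg
peptone: 1.57% w/v = 15.7 g/L → 15.7 × 0.361 L = 5.668 g
L-leucine: 0.096 g per 100 mL × 361 mL ÷ 100 = 0.34656 g = 346.560 mg
magnesium chloride: V = C2·V2/C1 = 14.8 mM × 361 mL ÷ 805 mM = 6.637 mL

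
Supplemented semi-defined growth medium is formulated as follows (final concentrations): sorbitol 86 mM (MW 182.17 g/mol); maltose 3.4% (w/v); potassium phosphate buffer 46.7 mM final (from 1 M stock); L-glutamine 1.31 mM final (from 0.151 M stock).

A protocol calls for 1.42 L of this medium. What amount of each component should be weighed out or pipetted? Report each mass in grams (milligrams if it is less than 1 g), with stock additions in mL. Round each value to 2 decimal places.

sorbitol 22.25 g; maltose 48.28 g; potassium phosphate buffer 66.31 mL; L-glutamine 12.32 mL

Scale factor relative to 1 L: 1.42.
sorbitol: 86 mmol/L × 182.17 g/mol × 1.42 L ÷ 1000 = 22.25 g
maltose: 3.4% w/v = 34 g/L → 34 × 1.42 L = 48.28 g
potassium phosphate buffer: C1V1 = C2V2 → 46.7 mM × 1420 mL ÷ 1000 mM = 66.31 mL
L-glutamine: C1V1 = C2V2 → 1.31 mM × 1420 mL ÷ 151 mM = 12.32 mL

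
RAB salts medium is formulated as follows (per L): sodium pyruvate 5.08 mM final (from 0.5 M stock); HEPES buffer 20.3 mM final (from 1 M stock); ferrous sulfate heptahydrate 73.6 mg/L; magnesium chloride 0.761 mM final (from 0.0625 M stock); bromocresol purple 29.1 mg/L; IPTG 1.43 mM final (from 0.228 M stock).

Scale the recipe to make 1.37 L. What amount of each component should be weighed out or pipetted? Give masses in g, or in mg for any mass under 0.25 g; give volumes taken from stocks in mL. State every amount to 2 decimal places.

sodium pyruvate 13.92 mL; HEPES buffer 27.81 mL; ferrous sulfate heptahydrate 100.83 mg; magnesium chloride 16.68 mL; bromocresol purple 39.87 mg; IPTG 8.59 mL

Scale factor relative to 1 L: 1.37.
sodium pyruvate: V = C2·V2/C1 = 5.08 mM × 1370 mL ÷ 500 mM = 13.92 mL
HEPES buffer: dilute stock: 20.3 mM × 1370 mL ÷ 1000 mM = 27.81 mL
ferrous sulfate heptahydrate: 73.6 mg/L × 1.37 L = 100.83 mg
magnesium chloride: dilute stock: 0.761 mM × 1370 mL ÷ 62.5 mM = 16.68 mL
bromocresol purple: 29.1 mg/L × 1.37 L = 39.87 mg
IPTG: dilute stock: 1.43 mM × 1370 mL ÷ 228 mM = 8.59 mL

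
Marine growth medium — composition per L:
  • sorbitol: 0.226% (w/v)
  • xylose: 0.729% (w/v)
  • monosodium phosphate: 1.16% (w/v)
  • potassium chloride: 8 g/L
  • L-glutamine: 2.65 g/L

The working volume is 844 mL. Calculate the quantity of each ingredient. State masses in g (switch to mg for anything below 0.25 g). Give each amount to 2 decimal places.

sorbitol 1.91 g; xylose 6.15 g; monosodium phosphate 9.79 g; potassium chloride 6.75 g; L-glutamine 2.24 g

Scale factor relative to 1 L: 0.844.
sorbitol: 0.226 g per 100 mL × 844 mL ÷ 100 = 1.91 g
xylose: 0.729 g per 100 mL × 844 mL ÷ 100 = 6.15 g
monosodium phosphate: 1.16 g per 100 mL × 844 mL ÷ 100 = 9.79 g
potassium chloride: 8 g/L × 0.844 L = 6.75 g
L-glutamine: 2.65 g/L × 0.844 L = 2.24 g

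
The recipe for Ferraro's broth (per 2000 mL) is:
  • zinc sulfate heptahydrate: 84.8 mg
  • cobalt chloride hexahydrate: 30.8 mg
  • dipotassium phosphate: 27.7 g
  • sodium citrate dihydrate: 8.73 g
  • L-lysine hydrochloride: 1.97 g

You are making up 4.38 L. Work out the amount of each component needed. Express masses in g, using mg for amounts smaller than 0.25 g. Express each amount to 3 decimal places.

Scale factor = 4380 mL / 2000 mL = 2.19.
zinc sulfate heptahydrate: 84.8 mg × (4380 mL / 2000 mL) = 185.712 mg
cobalt chloride hexahydrate: 30.8 mg × (4380 mL / 2000 mL) = 67.452 mg
dipotassium phosphate: 27.7 g × (4380 mL / 2000 mL) = 60.663 g
sodium citrate dihydrate: 8.73 g × (4380 mL / 2000 mL) = 19.119 g
L-lysine hydrochloride: 1.97 g × (4380 mL / 2000 mL) = 4.314 g

zinc sulfate heptahydrate 185.712 mg; cobalt chloride hexahydrate 67.452 mg; dipotassium phosphate 60.663 g; sodium citrate dihydrate 19.119 g; L-lysine hydrochloride 4.314 g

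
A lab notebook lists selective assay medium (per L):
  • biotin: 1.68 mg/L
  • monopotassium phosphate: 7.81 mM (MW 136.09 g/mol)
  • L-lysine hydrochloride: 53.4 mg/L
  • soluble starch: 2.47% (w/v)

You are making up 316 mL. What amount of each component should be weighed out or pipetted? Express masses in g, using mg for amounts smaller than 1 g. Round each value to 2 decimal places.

biotin 0.53 mg; monopotassium phosphate 335.86 mg; L-lysine hydrochloride 16.87 mg; soluble starch 7.81 g

Target volume = 316 mL = 0.316 L.
biotin: 1.68 mg/L × 0.316 L = 0.53 mg
monopotassium phosphate: 7.81 mmol/L × 136.09 mg/mmol × 0.316 L = 335.86 mg
L-lysine hydrochloride: 53.4 mg/L × 0.316 L = 16.87 mg
soluble starch: 2.47 g per 100 mL × 316 mL ÷ 100 = 7.81 g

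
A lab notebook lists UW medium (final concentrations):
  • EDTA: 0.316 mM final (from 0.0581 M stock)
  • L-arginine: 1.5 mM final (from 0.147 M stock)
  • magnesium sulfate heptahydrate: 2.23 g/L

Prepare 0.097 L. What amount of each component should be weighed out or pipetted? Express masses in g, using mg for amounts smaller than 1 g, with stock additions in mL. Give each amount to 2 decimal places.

Scale factor relative to 1 L: 0.097.
EDTA: C1V1 = C2V2 → 0.316 mM × 97 mL ÷ 58.1 mM = 0.53 mL
L-arginine: C1V1 = C2V2 → 1.5 mM × 97 mL ÷ 147 mM = 0.99 mL
magnesium sulfate heptahydrate: 2.23 g/L × 0.097 L = 0.21631 g = 216.31 mg

EDTA 0.53 mL; L-arginine 0.99 mL; magnesium sulfate heptahydrate 216.31 mg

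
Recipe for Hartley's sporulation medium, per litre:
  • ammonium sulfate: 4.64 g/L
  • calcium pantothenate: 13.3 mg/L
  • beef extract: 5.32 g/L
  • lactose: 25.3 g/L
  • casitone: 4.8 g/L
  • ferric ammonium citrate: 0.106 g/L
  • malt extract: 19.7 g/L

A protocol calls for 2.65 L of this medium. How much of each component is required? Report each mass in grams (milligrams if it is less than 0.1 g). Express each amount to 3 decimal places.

ammonium sulfate 12.296 g; calcium pantothenate 35.245 mg; beef extract 14.098 g; lactose 67.045 g; casitone 12.720 g; ferric ammonium citrate 0.281 g; malt extract 52.205 g

Working volume: 2.65 L.
ammonium sulfate: 4.64 g/L × 2.65 L = 12.296 g
calcium pantothenate: 13.3 mg/L × 2.65 L = 35.245 mg
beef extract: 5.32 g/L × 2.65 L = 14.098 g
lactose: 25.3 g/L × 2.65 L = 67.045 g
casitone: 4.8 g/L × 2.65 L = 12.720 g
ferric ammonium citrate: 0.106 g/L × 2.65 L = 0.281 g
malt extract: 19.7 g/L × 2.65 L = 52.205 g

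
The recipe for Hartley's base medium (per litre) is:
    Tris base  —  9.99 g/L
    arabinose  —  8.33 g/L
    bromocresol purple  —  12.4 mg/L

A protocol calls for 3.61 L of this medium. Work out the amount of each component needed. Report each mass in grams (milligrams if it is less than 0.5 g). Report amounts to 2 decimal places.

Working volume: 3.61 L.
Tris base: 9.99 g/L × 3.61 L = 36.06 g
arabinose: 8.33 g/L × 3.61 L = 30.07 g
bromocresol purple: 12.4 mg/L × 3.61 L = 44.76 mg

Tris base 36.06 g; arabinose 30.07 g; bromocresol purple 44.76 mg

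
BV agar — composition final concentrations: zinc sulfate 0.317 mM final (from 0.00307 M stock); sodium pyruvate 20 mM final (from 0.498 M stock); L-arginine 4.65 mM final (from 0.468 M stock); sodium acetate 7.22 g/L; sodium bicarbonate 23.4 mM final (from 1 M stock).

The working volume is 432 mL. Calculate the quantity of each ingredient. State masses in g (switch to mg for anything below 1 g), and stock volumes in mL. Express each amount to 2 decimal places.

zinc sulfate 44.61 mL; sodium pyruvate 17.35 mL; L-arginine 4.29 mL; sodium acetate 3.12 g; sodium bicarbonate 10.11 mL

Working volume: 432 mL = 0.432 L.
zinc sulfate: dilute stock: 0.317 mM × 432 mL ÷ 3.07 mM = 44.61 mL
sodium pyruvate: dilute stock: 20 mM × 432 mL ÷ 498 mM = 17.35 mL
L-arginine: C1V1 = C2V2 → 4.65 mM × 432 mL ÷ 468 mM = 4.29 mL
sodium acetate: 7.22 g/L × 0.432 L = 3.12 g
sodium bicarbonate: C1V1 = C2V2 → 23.4 mM × 432 mL ÷ 1000 mM = 10.11 mL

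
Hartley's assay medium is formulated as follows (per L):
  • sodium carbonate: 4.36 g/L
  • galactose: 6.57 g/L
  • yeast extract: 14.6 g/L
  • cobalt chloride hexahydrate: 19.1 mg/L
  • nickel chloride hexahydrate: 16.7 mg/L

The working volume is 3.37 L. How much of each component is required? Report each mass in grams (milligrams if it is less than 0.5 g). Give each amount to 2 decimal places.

sodium carbonate 14.69 g; galactose 22.14 g; yeast extract 49.20 g; cobalt chloride hexahydrate 64.37 mg; nickel chloride hexahydrate 56.28 mg

Working volume: 3.37 L.
sodium carbonate: 4.36 g/L × 3.37 L = 14.69 g
galactose: 6.57 g/L × 3.37 L = 22.14 g
yeast extract: 14.6 g/L × 3.37 L = 49.20 g
cobalt chloride hexahydrate: 19.1 mg/L × 3.37 L = 64.37 mg
nickel chloride hexahydrate: 16.7 mg/L × 3.37 L = 56.28 mg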